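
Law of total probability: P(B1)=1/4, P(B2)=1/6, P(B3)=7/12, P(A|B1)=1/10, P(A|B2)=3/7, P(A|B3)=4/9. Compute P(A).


P(A) = P(A|B1)P(B1) + P(A|B2)P(B2) + P(A|B3)P(B3)
= 1/10*1/4 + 3/7*1/6 + 4/9*7/12
= 1/40 + 1/14 + 7/27 = 2689/7560

2689/7560


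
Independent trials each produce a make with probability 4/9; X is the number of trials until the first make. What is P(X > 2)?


P(X > 2) = P(first 2 trials all fail) = (1-p)^2 = (5/9)^2 = 25/81

25/81


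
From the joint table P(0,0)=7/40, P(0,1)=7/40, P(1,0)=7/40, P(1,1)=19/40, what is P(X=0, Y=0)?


Read from table: P(X=0, Y=0) = 7/40

7/40


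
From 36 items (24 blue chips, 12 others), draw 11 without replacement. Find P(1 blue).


P(X=1) = C(24,1)*C(12,10) / C(36,11)
= 24*66 / 600805296
= 1584/600805296 = 11/4172259

11/4172259


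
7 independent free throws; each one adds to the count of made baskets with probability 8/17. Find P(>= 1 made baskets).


P(at least one) = 1 - P(none)
P(none) = (1 - 8/17)^7 = (9/17)^7 = 4782969/410338673
P(at least one) = 1 - 4782969/410338673 = 405555704/410338673

405555704/410338673


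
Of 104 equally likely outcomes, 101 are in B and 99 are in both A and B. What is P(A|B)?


P(A|B) = P(A∩B)/P(B) = (99/104)/(101/104) = 99/101

99/101


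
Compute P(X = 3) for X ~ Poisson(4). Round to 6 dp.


P(X=3) = e^(-4) * 4^3 / 3!
≈ 0.01831563889 * 64 / 6
≈ 0.195367

0.195367


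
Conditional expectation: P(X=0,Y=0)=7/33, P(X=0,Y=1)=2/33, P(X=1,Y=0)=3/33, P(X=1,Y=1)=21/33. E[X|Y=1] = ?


P(Y=1) = 23/33
E[X|Y=1] = (0*2 + 1*21)/23 = 21/23

21/23


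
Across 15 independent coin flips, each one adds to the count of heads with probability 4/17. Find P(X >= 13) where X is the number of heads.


P(X>=13) = P(X=13) + P(X=14) + P(X=15)
= 1190846791680/2862423051509815793 + 52344913920/2862423051509815793 + 1073741824/2862423051509815793
= 1244265447424/2862423051509815793

1244265447424/2862423051509815793


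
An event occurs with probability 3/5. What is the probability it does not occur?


P(A') = 1 - P(A) = 1 - 3/5 = 2/5

2/5


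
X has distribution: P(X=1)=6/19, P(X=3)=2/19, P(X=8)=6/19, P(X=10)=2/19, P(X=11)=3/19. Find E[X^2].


E[X^2] = sum(g(x)*P(x))
= 1*6/19 + 9*2/19 + 64*6/19 + 100*2/19 + 121*3/19
= 971/19

971/19


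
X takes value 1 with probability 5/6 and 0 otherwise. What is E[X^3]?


For Bernoulli: X in {0,1}
E[X^3] = 0^3*(1-5/6) + 1^3*5/6 = 5/6

5/6


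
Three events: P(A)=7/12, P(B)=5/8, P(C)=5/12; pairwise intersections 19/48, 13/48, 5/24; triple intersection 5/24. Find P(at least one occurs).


P(A∪B∪C) = P(A)+P(B)+P(C) - P(AB)-P(AC)-P(BC) + P(ABC)
= 7/12+5/8+5/12 - 19/48-13/48-5/24 + 5/24
= 23/24

23/24


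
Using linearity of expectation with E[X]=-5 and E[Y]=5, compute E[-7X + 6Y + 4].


E[-7X + 6Y + 4] = -7*E[X] + 6*E[Y] + 4
= (-7)*(-5) + (6)*(5) + (4)
= 35 + 30 + 4 = 69

69


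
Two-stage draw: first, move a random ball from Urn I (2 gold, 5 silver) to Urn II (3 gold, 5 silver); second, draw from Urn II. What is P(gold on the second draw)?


P(transfer gold) = 2/7; P(transfer silver) = 5/7
If gold transferred: Urn II has 4 gold of 9, so P(gold|gold moved) = 4/9
If silver transferred: Urn II has 3 gold of 9, so P(gold|silver moved) = 1/3
By total probability: P(gold) = 2/7*4/9 + 5/7*1/3 = 23/63

23/63


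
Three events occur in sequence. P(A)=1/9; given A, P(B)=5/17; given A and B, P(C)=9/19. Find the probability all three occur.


P(A∩B∩C) = P(A) * P(B|A) * P(C|A∩B)
= 1/9 * 5/17 * 9/19
= 5/153 * 9/19 = 5/323

5/323


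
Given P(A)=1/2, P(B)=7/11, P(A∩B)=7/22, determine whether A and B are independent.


P(A)*P(B) = 1/2*7/11 = 7/22
P(A∩B) = 7/22, which equals P(A)P(B), so independent

Yes, A and B are independent


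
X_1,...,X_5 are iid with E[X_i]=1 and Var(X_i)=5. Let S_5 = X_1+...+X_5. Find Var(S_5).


By independence, Var(S_n) = n*Var(X_1) = 5*5 = 25

25


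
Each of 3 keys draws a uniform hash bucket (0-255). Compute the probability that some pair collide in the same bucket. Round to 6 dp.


P(all different) = prod((256-i)/256 for i=0..2) = 0.988312
P(at least one match) = 1 - 0.988312 = 0.011688

0.011688


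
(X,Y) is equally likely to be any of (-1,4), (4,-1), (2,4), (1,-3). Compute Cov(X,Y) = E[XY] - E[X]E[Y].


E[X]=3/2, E[Y]=1, E[XY]=-3/4
Cov(X,Y) = E[XY] - E[X]E[Y] = -3/4 - 3/2*1 = -9/4

-9/4


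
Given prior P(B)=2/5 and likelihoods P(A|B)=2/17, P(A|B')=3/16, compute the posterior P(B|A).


P(A) = P(A|B)P(B) + P(A|B')P(B') = 2/17*2/5 + 3/16*3/5 = 217/1360
P(B|A) = P(A|B)P(B)/P(A) = (4/85)/(217/1360) = 64/217

64/217


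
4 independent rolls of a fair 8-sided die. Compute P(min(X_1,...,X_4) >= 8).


P(min >= 8) = P(all X_i >= 8) = (P(X_1 >= 8))^4
= (1/8)^4 = 1/4096

1/4096


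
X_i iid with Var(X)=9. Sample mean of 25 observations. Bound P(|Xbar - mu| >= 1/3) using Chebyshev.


Var(Xbar) = Var(X)/n = 9/25
Chebyshev: P(|Xbar-mu| >= 1/3) <= Var(Xbar)/(1/3)^2 = (9/25)/(1/9) = 81/25
Bound exceeds 1, so trivial bound: 1

1


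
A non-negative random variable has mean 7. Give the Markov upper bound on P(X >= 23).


Markov: P(X >= a) <= E[X]/a
P(X >= 23) <= 7/23

7/23


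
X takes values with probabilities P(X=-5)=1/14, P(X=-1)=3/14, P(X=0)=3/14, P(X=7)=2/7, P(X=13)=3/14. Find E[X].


E[X] = sum(x * P(x))
= -5*1/14 - 1*3/14 + 0*3/14 + 7*2/7 + 13*3/14
= 59/14

59/14


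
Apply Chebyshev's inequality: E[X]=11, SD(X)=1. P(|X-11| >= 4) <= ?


k = 4/1 = 4
Chebyshev: P(|X-mu| >= k*sigma) <= 1/k^2 = 1/4^2 = 1/16

1/16


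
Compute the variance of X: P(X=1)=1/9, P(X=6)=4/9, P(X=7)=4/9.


E[X] = 53/9, E[X^2] = 341/9
Var(X) = E[X^2] - (E[X])^2 = 341/9 - (53/9)^2 = 260/81

260/81


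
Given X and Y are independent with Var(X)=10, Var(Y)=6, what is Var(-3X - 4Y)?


Independence => Cov(X,Y)=0
Var(-3X - 4Y) = (-3)^2*Var(X) + (-4)^2*Var(Y)
= 9*10 + 16*6 = 186

186


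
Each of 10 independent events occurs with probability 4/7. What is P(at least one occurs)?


P(at least one) = 1 - P(none)
P(none) = (1 - 4/7)^10 = (3/7)^10 = 59049/282475249
P(at least one) = 1 - 59049/282475249 = 282416200/282475249

282416200/282475249


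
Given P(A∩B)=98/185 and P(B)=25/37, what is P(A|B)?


P(A|B) = P(A∩B)/P(B) = (98/185)/(125/185) = 98/125

98/125


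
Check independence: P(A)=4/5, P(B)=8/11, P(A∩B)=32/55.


P(A)*P(B) = 4/5*8/11 = 32/55
P(A∩B) = 32/55, which equals P(A)P(B), so independent

Yes, A and B are independent


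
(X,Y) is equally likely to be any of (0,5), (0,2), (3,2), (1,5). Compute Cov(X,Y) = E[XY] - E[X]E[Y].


E[X]=1, E[Y]=7/2, E[XY]=11/4
Cov(X,Y) = E[XY] - E[X]E[Y] = 11/4 - 1*7/2 = -3/4

-3/4


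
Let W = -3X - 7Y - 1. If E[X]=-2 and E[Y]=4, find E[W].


E[-3X - 7Y - 1] = -3*E[X] - 7*E[Y] - 1
= (-3)*(-2) + (-7)*(4) + (-1)
= 6 - 28 - 1 = -23

-23


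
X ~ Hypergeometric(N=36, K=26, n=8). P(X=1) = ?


P(X=1) = C(26,1)*C(10,7) / C(36,8)
= 26*120 / 30260340
= 3120/30260340 = 52/504339

52/504339


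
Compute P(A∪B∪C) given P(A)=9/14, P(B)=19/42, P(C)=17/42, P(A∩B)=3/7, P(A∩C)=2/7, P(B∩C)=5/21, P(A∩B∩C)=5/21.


P(A∪B∪C) = P(A)+P(B)+P(C) - P(AB)-P(AC)-P(BC) + P(ABC)
= 9/14+19/42+17/42 - 3/7-2/7-5/21 + 5/21
= 11/14

11/14


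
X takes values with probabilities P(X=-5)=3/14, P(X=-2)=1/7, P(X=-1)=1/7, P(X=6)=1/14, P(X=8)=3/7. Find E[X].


E[X] = sum(x * P(x))
= -5*3/14 - 2*1/7 - 1*1/7 + 6*1/14 + 8*3/7
= 33/14

33/14


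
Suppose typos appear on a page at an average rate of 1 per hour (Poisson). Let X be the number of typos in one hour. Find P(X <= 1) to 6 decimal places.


P(X<=1) = e^(-1)*1^0/0! + e^(-1)*1^1/1!
≈ 0.3678794412 + 0.3678794412
= 0.7357588824
≈ 0.735759

0.735759


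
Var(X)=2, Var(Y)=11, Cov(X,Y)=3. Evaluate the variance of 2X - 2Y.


Var(2X - 2Y) = 2^2*Var(X) + (-2)^2*Var(Y) + 2*2*(-2)*Cov(X,Y)
= 4*2 + 4*11 - 8*3
= 8 + 44 - 24 = 28

28


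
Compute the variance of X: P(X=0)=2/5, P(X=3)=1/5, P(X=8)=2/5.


E[X] = 19/5, E[X^2] = 137/5
Var(X) = E[X^2] - (E[X])^2 = 137/5 - (19/5)^2 = 324/25

324/25


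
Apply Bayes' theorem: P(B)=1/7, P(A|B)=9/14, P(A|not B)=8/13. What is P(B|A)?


P(A) = P(A|B)P(B) + P(A|B')P(B') = 9/14*1/7 + 8/13*6/7 = 789/1274
P(B|A) = P(A|B)P(B)/P(A) = (9/98)/(789/1274) = 39/263

39/263


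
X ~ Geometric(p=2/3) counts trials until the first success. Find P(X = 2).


P(X=2) = (1-p)^1 * p = (1/3)^1 * 2/3
= 1/3 * 2/3 = 2/9

2/9


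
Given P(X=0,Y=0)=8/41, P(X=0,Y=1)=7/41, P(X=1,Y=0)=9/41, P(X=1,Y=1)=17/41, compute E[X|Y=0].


P(Y=0) = 17/41
E[X|Y=0] = (0*8 + 1*9)/17 = 9/17

9/17


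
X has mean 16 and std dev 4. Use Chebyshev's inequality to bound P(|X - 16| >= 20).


k = 20/4 = 5
Chebyshev: P(|X-mu| >= k*sigma) <= 1/k^2 = 1/5^2 = 1/25

1/25


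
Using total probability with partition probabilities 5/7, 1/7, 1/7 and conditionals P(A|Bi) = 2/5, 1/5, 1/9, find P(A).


P(A) = P(A|B1)P(B1) + P(A|B2)P(B2) + P(A|B3)P(B3)
= 2/5*5/7 + 1/5*1/7 + 1/9*1/7
= 2/7 + 1/35 + 1/63 = 104/315

104/315


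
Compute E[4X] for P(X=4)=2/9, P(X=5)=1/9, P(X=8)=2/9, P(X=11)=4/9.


E[4X] = sum(g(x)*P(x))
= 16*2/9 + 20*1/9 + 32*2/9 + 44*4/9
= 292/9

292/9


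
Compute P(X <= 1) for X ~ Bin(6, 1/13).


P(X<=1) = P(X=0) + P(X=1)
= 2985984/4826809 + 1492992/4826809
= 4478976/4826809

4478976/4826809


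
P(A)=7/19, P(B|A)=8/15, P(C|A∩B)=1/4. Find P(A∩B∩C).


P(A∩B∩C) = P(A) * P(B|A) * P(C|A∩B)
= 7/19 * 8/15 * 1/4
= 56/285 * 1/4 = 14/285

14/285


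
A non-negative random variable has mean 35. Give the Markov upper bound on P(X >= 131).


Markov: P(X >= a) <= E[X]/a
P(X >= 131) <= 35/131

35/131


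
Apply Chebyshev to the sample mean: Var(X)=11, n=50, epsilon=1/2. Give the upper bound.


Var(Xbar) = Var(X)/n = 11/50
Chebyshev: P(|Xbar-mu| >= 1/2) <= Var(Xbar)/(1/2)^2 = (11/50)/(1/4) = 22/25

22/25


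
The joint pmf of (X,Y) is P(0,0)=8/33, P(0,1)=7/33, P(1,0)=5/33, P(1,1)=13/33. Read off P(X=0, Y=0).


Read from table: P(X=0, Y=0) = 8/33

8/33


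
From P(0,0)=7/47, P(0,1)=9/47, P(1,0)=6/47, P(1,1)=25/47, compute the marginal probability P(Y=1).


P(Y=1) = P(0,1)+P(1,1) = 9/47 + 25/47 = 34/47

34/47


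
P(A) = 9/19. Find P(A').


P(A') = 1 - P(A) = 1 - 9/19 = 10/19

10/19


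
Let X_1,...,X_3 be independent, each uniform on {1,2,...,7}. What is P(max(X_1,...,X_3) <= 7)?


P(max <= 7) = P(all X_i <= 7) = (P(X_1 <= 7))^3
= (7/7)^3 = 1^3 = 1

1


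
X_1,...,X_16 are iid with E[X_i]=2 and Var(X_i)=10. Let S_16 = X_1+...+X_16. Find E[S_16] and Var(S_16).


E[S_n] = n*mu = 16*2 = 32
Var(S_n) = n*sigma^2 = 16*10 = 160

E[S_16]=32, Var(S_16)=160


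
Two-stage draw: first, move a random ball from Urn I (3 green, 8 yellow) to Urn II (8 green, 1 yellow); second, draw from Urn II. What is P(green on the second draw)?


P(transfer green) = 3/11; P(transfer yellow) = 8/11
If green transferred: Urn II has 9 green of 10, so P(green|green moved) = 9/10
If yellow transferred: Urn II has 8 green of 10, so P(green|yellow moved) = 4/5
By total probability: P(green) = 3/11*9/10 + 8/11*4/5 = 91/110

91/110


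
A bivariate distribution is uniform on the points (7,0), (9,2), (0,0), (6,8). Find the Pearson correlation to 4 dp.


Cov(X,Y) = 2.7500, Var(X) = 11.2500, Var(Y) = 10.7500
rho = Cov/(sqrt(VarX)*sqrt(VarY)) = 0.2501

0.2501


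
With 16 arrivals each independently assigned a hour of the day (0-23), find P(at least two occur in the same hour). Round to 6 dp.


P(all different) = prod((24-i)/24 for i=0..15) = 0.001270
P(at least one match) = 1 - 0.001270 = 0.998730

0.998730


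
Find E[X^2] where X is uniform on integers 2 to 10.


E[X^2] = (1/9) * sum(x^2 for x=2..10)
= 384/9 = 128/3

128/3


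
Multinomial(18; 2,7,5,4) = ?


18! = 6402373705728000
Denominator: 2!=2 * 7!=5040 * 5!=120 * 4!=24
Coefficient = 6402373705728000 / 29030400 = 220540320

220540320


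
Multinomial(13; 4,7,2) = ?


13! = 6227020800
Denominator: 4!=24 * 7!=5040 * 2!=2
Coefficient = 6227020800 / 241920 = 25740

25740


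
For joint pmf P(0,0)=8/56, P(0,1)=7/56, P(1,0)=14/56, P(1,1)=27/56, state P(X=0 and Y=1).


Read from table: P(X=0, Y=1) = 7/56 = 1/8

1/8


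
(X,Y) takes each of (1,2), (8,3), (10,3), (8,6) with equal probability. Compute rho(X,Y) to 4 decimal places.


Cov(X,Y) = 2.3750, Var(X) = 11.6875, Var(Y) = 2.2500
rho = Cov/(sqrt(VarX)*sqrt(VarY)) = 0.4631

0.4631


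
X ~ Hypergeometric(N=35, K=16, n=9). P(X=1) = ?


P(X=1) = C(16,1)*C(19,8) / C(35,9)
= 16*75582 / 70607460
= 1209312/70607460 = 5928/346115

5928/346115


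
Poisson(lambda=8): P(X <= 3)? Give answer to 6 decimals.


P(X<=3) = e^(-8)*8^0/0! + e^(-8)*8^1/1! + e^(-8)*8^2/2! + e^(-8)*8^3/3!
≈ 0.0003354626 + 0.0026837010 + 0.0107348041 + 0.0286261442
= 0.0423801119
≈ 0.042380

0.042380


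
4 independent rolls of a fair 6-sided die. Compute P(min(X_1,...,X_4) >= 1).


P(min >= 1) = P(all X_i >= 1) = (P(X_1 >= 1))^4
= (6/6)^4 = 1^4 = 1

1


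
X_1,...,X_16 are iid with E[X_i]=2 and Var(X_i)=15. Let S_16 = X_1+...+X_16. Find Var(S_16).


By independence, Var(S_n) = n*Var(X_1) = 16*15 = 240

240


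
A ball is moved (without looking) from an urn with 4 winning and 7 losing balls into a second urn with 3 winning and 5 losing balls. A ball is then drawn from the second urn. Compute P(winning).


P(transfer winning) = 4/11; P(transfer losing) = 7/11
If winning transferred: Urn II has 4 winning of 9, so P(winning|winning moved) = 4/9
If losing transferred: Urn II has 3 winning of 9, so P(winning|losing moved) = 1/3
By total probability: P(winning) = 4/11*4/9 + 7/11*1/3 = 37/99

37/99


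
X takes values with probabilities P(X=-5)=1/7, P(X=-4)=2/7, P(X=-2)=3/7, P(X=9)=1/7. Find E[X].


E[X] = sum(x * P(x))
= -5*1/7 - 4*2/7 - 2*3/7 + 9*1/7
= -10/7

-10/7


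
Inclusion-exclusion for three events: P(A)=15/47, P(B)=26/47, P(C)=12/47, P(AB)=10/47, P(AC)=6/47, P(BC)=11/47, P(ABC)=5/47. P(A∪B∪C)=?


P(A∪B∪C) = P(A)+P(B)+P(C) - P(AB)-P(AC)-P(BC) + P(ABC)
= 15/47+26/47+12/47 - 10/47-6/47-11/47 + 5/47
= 31/47

31/47


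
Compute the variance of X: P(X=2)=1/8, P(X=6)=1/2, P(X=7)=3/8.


E[X] = 47/8, E[X^2] = 295/8
Var(X) = E[X^2] - (E[X])^2 = 295/8 - (47/8)^2 = 151/64

151/64


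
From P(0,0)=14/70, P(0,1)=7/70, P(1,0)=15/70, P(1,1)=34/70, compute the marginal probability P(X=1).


P(X=1) = P(1,0)+P(1,1) = 15/70 + 34/70 = 49/70 = 7/10

7/10


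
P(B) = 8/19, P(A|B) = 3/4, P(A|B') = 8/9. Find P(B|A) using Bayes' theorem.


P(A) = P(A|B)P(B) + P(A|B')P(B') = 3/4*8/19 + 8/9*11/19 = 142/171
P(B|A) = P(A|B)P(B)/P(A) = (6/19)/(142/171) = 27/71

27/71


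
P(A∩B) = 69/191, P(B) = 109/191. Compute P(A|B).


P(A|B) = P(A∩B)/P(B) = (69/191)/(109/191) = 69/109

69/109


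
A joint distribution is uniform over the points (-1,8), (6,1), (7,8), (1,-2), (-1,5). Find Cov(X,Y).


E[X]=12/5, E[Y]=4, E[XY]=47/5
Cov(X,Y) = E[XY] - E[X]E[Y] = 47/5 - 12/5*4 = -1/5

-1/5


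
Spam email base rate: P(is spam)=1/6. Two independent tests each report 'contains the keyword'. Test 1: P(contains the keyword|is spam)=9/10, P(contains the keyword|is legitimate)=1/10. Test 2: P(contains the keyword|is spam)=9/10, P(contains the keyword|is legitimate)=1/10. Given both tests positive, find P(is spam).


After test 1: P(+) = 9/10*1/6 + 1/10*5/6 = 7/30
P(B|+) = (3/20)/(7/30) = 9/14
After test 2 (use post1 as new prior): P(+) = 9/10*9/14 + 1/10*5/14 = 43/70
P(B|+,+) = (81/140)/(43/70) = 81/86

81/86


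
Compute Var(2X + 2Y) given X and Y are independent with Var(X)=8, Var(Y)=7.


Independence => Cov(X,Y)=0
Var(2X + 2Y) = 2^2*Var(X) + 2^2*Var(Y)
= 4*8 + 4*7 = 60

60


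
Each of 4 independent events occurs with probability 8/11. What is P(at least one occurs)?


P(at least one) = 1 - P(none)
P(none) = (1 - 8/11)^4 = (3/11)^4 = 81/14641
P(at least one) = 1 - 81/14641 = 14560/14641

14560/14641


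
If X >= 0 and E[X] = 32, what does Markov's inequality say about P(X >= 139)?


Markov: P(X >= a) <= E[X]/a
P(X >= 139) <= 32/139

32/139


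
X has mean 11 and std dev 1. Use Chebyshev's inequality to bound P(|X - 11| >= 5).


k = 5/1 = 5
Chebyshev: P(|X-mu| >= k*sigma) <= 1/k^2 = 1/5^2 = 1/25

1/25


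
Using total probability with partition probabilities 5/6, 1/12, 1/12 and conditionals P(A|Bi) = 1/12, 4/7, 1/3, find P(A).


P(A) = P(A|B1)P(B1) + P(A|B2)P(B2) + P(A|B3)P(B3)
= 1/12*5/6 + 4/7*1/12 + 1/3*1/12
= 5/72 + 1/21 + 1/36 = 73/504

73/504


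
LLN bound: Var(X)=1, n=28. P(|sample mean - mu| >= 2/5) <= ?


Var(Xbar) = Var(X)/n = 1/28
Chebyshev: P(|Xbar-mu| >= 2/5) <= Var(Xbar)/(2/5)^2 = (1/28)/(4/25) = 25/112

25/112


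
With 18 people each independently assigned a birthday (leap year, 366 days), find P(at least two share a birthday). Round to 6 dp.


P(all different) = prod((366-i)/366 for i=0..17) = 0.653862
P(at least one match) = 1 - 0.653862 = 0.346138

0.346138


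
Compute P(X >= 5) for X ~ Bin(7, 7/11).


P(X>=5) = P(X=5) + P(X=6) + P(X=7)
= 5647152/19487171 + 3294172/19487171 + 823543/19487171
= 9764867/19487171

9764867/19487171


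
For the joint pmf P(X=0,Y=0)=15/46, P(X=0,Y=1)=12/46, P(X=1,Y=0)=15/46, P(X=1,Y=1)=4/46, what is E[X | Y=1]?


P(Y=1) = 16/46
E[X|Y=1] = (0*12 + 1*4)/16 = 4/16 = 1/4

1/4


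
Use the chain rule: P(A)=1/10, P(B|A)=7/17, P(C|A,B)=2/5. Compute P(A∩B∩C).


P(A∩B∩C) = P(A) * P(B|A) * P(C|A∩B)
= 1/10 * 7/17 * 2/5
= 7/170 * 2/5 = 7/425

7/425


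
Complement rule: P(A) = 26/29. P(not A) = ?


P(A') = 1 - P(A) = 1 - 26/29 = 3/29

3/29


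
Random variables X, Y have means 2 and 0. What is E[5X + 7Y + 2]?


E[5X + 7Y + 2] = 5*E[X] + 7*E[Y] + 2
= (5)*(2) + (7)*(0) + (2)
= 10 + 0 + 2 = 12

12


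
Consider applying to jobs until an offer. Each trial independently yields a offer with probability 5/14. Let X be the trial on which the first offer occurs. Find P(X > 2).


P(X > 2) = P(first 2 trials all fail) = (1-p)^2 = (9/14)^2 = 81/196

81/196


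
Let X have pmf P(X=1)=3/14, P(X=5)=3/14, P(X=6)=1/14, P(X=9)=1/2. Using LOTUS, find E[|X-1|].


E[|X-1|] = sum(g(x)*P(x))
= 0*3/14 + 4*3/14 + 5*1/14 + 8*1/2
= 73/14

73/14


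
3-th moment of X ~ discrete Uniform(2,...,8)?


E[X^3] = (1/7) * sum(x^3 for x=2..8)
= 1295/7 = 185

185


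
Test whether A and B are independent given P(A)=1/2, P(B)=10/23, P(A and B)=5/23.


P(A)*P(B) = 1/2*10/23 = 5/23
P(A∩B) = 5/23, which equals P(A)P(B), so independent

Yes, A and B are independent


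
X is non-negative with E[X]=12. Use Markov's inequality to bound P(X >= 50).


Markov: P(X >= a) <= E[X]/a
P(X >= 50) <= 12/50 = 6/25

6/25


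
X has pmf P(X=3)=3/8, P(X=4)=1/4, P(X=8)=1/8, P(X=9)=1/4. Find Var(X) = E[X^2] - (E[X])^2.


E[X] = 43/8, E[X^2] = 285/8
Var(X) = E[X^2] - (E[X])^2 = 285/8 - (43/8)^2 = 431/64

431/64


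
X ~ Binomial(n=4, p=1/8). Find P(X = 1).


P(X=1) = C(4,1) * p^1 * (1-p)^3
= 4 * 1/8 * 343/512
= 343/1024

343/1024


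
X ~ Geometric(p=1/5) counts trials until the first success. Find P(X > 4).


P(X > 4) = P(first 4 trials all fail) = (1-p)^4 = (4/5)^4 = 256/625

256/625


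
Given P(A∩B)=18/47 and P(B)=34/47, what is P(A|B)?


P(A|B) = P(A∩B)/P(B) = (36/94)/(68/94) = 36/68 = 9/17

9/17


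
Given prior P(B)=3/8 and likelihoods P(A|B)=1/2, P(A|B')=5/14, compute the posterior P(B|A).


P(A) = P(A|B)P(B) + P(A|B')P(B') = 1/2*3/8 + 5/14*5/8 = 23/56
P(B|A) = P(A|B)P(B)/P(A) = (3/16)/(23/56) = 21/46

21/46


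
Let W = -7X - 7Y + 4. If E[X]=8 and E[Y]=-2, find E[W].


E[-7X - 7Y + 4] = -7*E[X] - 7*E[Y] + 4
= (-7)*(8) + (-7)*(-2) + (4)
= -56 + 14 + 4 = -38

-38


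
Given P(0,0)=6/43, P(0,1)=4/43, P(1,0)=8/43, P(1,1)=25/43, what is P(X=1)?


P(X=1) = P(1,0)+P(1,1) = 8/43 + 25/43 = 33/43

33/43


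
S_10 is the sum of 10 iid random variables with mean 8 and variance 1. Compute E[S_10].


E[S_n] = n*E[X_1] = 10*8 = 80

80


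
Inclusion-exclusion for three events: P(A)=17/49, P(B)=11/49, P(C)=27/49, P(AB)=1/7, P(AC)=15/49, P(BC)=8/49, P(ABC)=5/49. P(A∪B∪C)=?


P(A∪B∪C) = P(A)+P(B)+P(C) - P(AB)-P(AC)-P(BC) + P(ABC)
= 17/49+11/49+27/49 - 1/7-15/49-8/49 + 5/49
= 30/49

30/49


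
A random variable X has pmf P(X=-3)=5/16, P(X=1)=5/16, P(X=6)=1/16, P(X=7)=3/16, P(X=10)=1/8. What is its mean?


E[X] = sum(x * P(x))
= -3*5/16 + 1*5/16 + 6*1/16 + 7*3/16 + 10*1/8
= 37/16

37/16


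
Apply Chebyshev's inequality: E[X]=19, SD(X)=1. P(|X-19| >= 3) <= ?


k = 3/1 = 3
Chebyshev: P(|X-mu| >= k*sigma) <= 1/k^2 = 1/3^2 = 1/9

1/9


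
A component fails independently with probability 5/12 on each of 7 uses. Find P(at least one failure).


P(at least one) = 1 - P(none)
P(none) = (1 - 5/12)^7 = (7/12)^7 = 823543/35831808
P(at least one) = 1 - 823543/35831808 = 35008265/35831808

35008265/35831808


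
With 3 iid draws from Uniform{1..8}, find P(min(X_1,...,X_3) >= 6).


P(min >= 6) = P(all X_i >= 6) = (P(X_1 >= 6))^3
= (3/8)^3 = 27/512

27/512


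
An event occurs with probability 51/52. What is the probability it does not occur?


P(A') = 1 - P(A) = 1 - 51/52 = 1/52

1/52


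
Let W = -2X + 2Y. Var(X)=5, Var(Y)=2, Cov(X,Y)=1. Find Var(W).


Var(-2X + 2Y) = (-2)^2*Var(X) + 2^2*Var(Y) + 2*(-2)*2*Cov(X,Y)
= 4*5 + 4*2 - 8*1
= 20 + 8 - 8 = 20

20


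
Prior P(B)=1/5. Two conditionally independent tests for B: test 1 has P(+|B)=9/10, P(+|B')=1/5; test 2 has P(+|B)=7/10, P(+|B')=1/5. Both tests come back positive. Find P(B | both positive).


After test 1: P(+) = 9/10*1/5 + 1/5*4/5 = 17/50
P(B|+) = (9/50)/(17/50) = 9/17
After test 2 (use post1 as new prior): P(+) = 7/10*9/17 + 1/5*8/17 = 79/170
P(B|+,+) = (63/170)/(79/170) = 63/79

63/79


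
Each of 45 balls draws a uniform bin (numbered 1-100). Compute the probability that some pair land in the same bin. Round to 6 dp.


P(all different) = prod((100-i)/100 for i=0..44) = 0.000007
P(at least one match) = 1 - 0.000007 = 0.999993

0.999993


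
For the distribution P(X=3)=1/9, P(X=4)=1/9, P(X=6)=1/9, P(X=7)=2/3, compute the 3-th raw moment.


E[X^3] = sum(x^3 * P(x))
= 27*1/9 + 64*1/9 + 216*1/9 + 343*2/3
= 2365/9

2365/9


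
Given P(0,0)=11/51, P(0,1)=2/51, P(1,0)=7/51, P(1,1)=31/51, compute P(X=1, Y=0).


Read from table: P(X=1, Y=0) = 7/51

7/51


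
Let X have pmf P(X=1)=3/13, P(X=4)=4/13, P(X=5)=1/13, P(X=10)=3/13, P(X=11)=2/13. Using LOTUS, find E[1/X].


E[1/X] = sum(g(x)*P(x))
= 1*3/13 + 1/4*4/13 + 1/5*1/13 + 1/10*3/13 + 1/11*2/13
= 103/286

103/286


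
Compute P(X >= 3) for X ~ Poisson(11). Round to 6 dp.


P(X>=3) = 1 - P(X<=2) = 1 - (e^(-11)*11^0/0! + e^(-11)*11^1/1! + e^(-11)*11^2/2!)
≈ 1 - (0.0000167017 + 0.0001837187 + 0.0010104529)
= 1 - 0.0012108733 = 0.9987891267
≈ 0.998789

0.998789


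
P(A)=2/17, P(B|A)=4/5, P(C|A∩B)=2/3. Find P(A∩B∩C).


P(A∩B∩C) = P(A) * P(B|A) * P(C|A∩B)
= 2/17 * 4/5 * 2/3
= 8/85 * 2/3 = 16/255

16/255


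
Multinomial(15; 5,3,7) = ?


15! = 1307674368000
Denominator: 5!=120 * 3!=6 * 7!=5040
Coefficient = 1307674368000 / 3628800 = 360360

360360


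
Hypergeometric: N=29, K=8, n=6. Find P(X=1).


P(X=1) = C(8,1)*C(21,5) / C(29,6)
= 8*20349 / 475020
= 162792/475020 = 646/1885

646/1885


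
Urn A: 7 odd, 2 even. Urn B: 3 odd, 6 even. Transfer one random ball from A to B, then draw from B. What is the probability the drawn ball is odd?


P(transfer odd) = 7/9; P(transfer even) = 2/9
If odd transferred: Urn II has 4 odd of 10, so P(odd|odd moved) = 2/5
If even transferred: Urn II has 3 odd of 10, so P(odd|even moved) = 3/10
By total probability: P(odd) = 7/9*2/5 + 2/9*3/10 = 17/45

17/45


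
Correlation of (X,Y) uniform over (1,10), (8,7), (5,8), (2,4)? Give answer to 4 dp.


Cov(X,Y) = -0.5000, Var(X) = 7.5000, Var(Y) = 4.6875
rho = Cov/(sqrt(VarX)*sqrt(VarY)) = -0.0843

-0.0843


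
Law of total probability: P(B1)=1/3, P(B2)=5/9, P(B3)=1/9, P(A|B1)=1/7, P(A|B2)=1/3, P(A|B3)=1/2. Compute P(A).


P(A) = P(A|B1)P(B1) + P(A|B2)P(B2) + P(A|B3)P(B3)
= 1/7*1/3 + 1/3*5/9 + 1/2*1/9
= 1/21 + 5/27 + 1/18 = 109/378

109/378


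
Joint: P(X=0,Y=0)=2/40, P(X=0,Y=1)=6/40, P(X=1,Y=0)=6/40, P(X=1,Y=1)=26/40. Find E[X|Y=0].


P(Y=0) = 8/40
E[X|Y=0] = (0*2 + 1*6)/8 = 6/8 = 3/4

3/4


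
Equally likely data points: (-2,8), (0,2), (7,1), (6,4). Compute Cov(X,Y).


E[X]=11/4, E[Y]=15/4, E[XY]=15/4
Cov(X,Y) = E[XY] - E[X]E[Y] = 15/4 - 11/4*15/4 = -105/16

-105/16


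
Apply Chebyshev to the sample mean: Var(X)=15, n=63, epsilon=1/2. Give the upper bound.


Var(Xbar) = Var(X)/n = 15/63
Chebyshev: P(|Xbar-mu| >= 1/2) <= Var(Xbar)/(1/2)^2 = (5/21)/(1/4) = 20/21

20/21


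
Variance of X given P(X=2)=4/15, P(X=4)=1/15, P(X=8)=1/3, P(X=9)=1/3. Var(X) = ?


E[X] = 97/15, E[X^2] = 757/15
Var(X) = E[X^2] - (E[X])^2 = 757/15 - (97/15)^2 = 1946/225

1946/225


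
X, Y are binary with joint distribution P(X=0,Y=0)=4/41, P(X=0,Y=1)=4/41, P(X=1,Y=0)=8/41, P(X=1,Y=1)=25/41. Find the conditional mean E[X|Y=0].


P(Y=0) = 12/41
E[X|Y=0] = (0*4 + 1*8)/12 = 8/12 = 2/3

2/3


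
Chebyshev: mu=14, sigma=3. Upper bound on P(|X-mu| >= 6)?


k = 6/3 = 2
Chebyshev: P(|X-mu| >= k*sigma) <= 1/k^2 = 1/2^2 = 1/4

1/4


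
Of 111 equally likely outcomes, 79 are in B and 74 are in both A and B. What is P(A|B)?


P(A|B) = P(A∩B)/P(B) = (74/111)/(79/111) = 74/79

74/79


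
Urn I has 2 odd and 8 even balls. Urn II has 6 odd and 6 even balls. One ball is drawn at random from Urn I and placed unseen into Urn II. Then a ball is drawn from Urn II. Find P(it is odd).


P(transfer odd) = 2/10 = 1/5; P(transfer even) = 4/5
If odd transferred: Urn II has 7 odd of 13, so P(odd|odd moved) = 7/13
If even transferred: Urn II has 6 odd of 13, so P(odd|even moved) = 6/13
By total probability: P(odd) = 1/5*7/13 + 4/5*6/13 = 31/65

31/65


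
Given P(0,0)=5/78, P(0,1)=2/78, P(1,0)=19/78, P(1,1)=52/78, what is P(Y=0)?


P(Y=0) = P(0,0)+P(1,0) = 5/78 + 19/78 = 24/78 = 4/13

4/13


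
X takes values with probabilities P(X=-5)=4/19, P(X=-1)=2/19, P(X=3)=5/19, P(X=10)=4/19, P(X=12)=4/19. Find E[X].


E[X] = sum(x * P(x))
= -5*4/19 - 1*2/19 + 3*5/19 + 10*4/19 + 12*4/19
= 81/19

81/19


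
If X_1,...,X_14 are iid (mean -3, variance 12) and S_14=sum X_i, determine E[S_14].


E[S_n] = n*E[X_1] = 14*-3 = -42

-42


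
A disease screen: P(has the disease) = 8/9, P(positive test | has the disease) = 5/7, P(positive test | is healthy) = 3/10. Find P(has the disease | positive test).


P(A) = P(A|B)P(B) + P(A|B')P(B') = 5/7*8/9 + 3/10*1/9 = 421/630
P(B|A) = P(A|B)P(B)/P(A) = (40/63)/(421/630) = 400/421

400/421


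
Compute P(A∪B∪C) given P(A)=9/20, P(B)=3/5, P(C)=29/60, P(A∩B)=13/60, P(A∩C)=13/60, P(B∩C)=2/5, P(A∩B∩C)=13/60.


P(A∪B∪C) = P(A)+P(B)+P(C) - P(AB)-P(AC)-P(BC) + P(ABC)
= 9/20+3/5+29/60 - 13/60-13/60-2/5 + 13/60
= 11/12

11/12


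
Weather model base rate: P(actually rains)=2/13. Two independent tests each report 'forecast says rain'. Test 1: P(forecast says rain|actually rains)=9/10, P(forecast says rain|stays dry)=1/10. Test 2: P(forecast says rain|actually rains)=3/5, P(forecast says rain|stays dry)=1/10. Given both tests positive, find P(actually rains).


After test 1: P(+) = 9/10*2/13 + 1/10*11/13 = 29/130
P(B|+) = (9/65)/(29/130) = 18/29
After test 2 (use post1 as new prior): P(+) = 3/5*18/29 + 1/10*11/29 = 119/290
P(B|+,+) = (54/145)/(119/290) = 108/119

108/119


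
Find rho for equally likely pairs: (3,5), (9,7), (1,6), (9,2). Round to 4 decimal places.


Cov(X,Y) = -2.0000, Var(X) = 12.7500, Var(Y) = 3.5000
rho = Cov/(sqrt(VarX)*sqrt(VarY)) = -0.2994

-0.2994


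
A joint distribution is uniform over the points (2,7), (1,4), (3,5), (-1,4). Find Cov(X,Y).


E[X]=5/4, E[Y]=5, E[XY]=29/4
Cov(X,Y) = E[XY] - E[X]E[Y] = 29/4 - 5/4*5 = 1

1


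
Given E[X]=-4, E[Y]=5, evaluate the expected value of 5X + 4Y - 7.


E[5X + 4Y - 7] = 5*E[X] + 4*E[Y] - 7
= (5)*(-4) + (4)*(5) + (-7)
= -20 + 20 - 7 = -7

-7


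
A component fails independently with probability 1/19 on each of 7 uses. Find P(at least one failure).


P(at least one) = 1 - P(none)
P(none) = (1 - 1/19)^7 = (18/19)^7 = 612220032/893871739
P(at least one) = 1 - 612220032/893871739 = 281651707/893871739

281651707/893871739


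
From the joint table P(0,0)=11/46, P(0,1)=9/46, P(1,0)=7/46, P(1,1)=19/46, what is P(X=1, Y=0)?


Read from table: P(X=1, Y=0) = 7/46

7/46


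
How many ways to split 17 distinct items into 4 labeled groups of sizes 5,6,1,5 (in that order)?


17! = 355687428096000
Denominator: 5!=120 * 6!=720 * 1!=1 * 5!=120
Coefficient = 355687428096000 / 10368000 = 34306272

34306272


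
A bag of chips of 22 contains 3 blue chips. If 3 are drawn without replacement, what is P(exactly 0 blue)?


P(X=0) = C(3,0)*C(19,3) / C(22,3)
= 1*969 / 1540
= 969/1540

969/1540


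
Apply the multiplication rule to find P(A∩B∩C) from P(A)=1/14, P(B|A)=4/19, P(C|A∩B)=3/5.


P(A∩B∩C) = P(A) * P(B|A) * P(C|A∩B)
= 1/14 * 4/19 * 3/5
= 2/133 * 3/5 = 6/665

6/665


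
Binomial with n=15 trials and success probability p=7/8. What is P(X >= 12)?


P(X>=12) = P(X=12) + P(X=13) + P(X=14) + P(X=15)
= 6297785676455/35184372088832 + 10173346092735/35184372088832 + 10173346092735/35184372088832 + 4747561509943/35184372088832
= 7848009842967/8796093022208

7848009842967/8796093022208


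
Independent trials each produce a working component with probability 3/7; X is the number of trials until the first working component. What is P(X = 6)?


P(X=6) = (1-p)^5 * p = (4/7)^5 * 3/7
= 1024/16807 * 3/7 = 3072/117649

3072/117649


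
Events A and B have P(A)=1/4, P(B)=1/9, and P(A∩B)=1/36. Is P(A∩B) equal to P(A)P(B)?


P(A)*P(B) = 1/4*1/9 = 1/36
P(A∩B) = 1/36, which equals P(A)P(B), so independent

Yes, A and B are independent


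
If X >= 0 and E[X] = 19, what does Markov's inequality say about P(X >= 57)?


Markov: P(X >= a) <= E[X]/a
P(X >= 57) <= 19/57 = 1/3

1/3


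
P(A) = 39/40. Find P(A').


P(A') = 1 - P(A) = 1 - 39/40 = 1/40

1/40


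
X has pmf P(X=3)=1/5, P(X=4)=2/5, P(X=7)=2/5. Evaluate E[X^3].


E[X^3] = sum(x^3 * P(x))
= 27*1/5 + 64*2/5 + 343*2/5
= 841/5

841/5


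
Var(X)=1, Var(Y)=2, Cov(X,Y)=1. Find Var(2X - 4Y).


Var(2X - 4Y) = 2^2*Var(X) + (-4)^2*Var(Y) + 2*2*(-4)*Cov(X,Y)
= 4*1 + 16*2 - 16*1
= 4 + 32 - 16 = 20

20


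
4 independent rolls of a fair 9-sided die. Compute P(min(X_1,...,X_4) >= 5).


P(min >= 5) = P(all X_i >= 5) = (P(X_1 >= 5))^4
= (5/9)^4 = 625/6561

625/6561


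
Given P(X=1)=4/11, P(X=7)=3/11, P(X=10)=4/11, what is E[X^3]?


E[X^3] = sum(g(x)*P(x))
= 1*4/11 + 343*3/11 + 1000*4/11
= 5033/11

5033/11


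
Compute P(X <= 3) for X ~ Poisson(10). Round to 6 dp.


P(X<=3) = e^(-10)*10^0/0! + e^(-10)*10^1/1! + e^(-10)*10^2/2! + e^(-10)*10^3/3!
≈ 0.0000453999 + 0.0004539993 + 0.0022699965 + 0.0075666550
= 0.0103360507
≈ 0.010336

0.010336


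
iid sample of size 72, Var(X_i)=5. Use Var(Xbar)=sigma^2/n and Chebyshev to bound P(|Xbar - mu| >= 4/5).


Var(Xbar) = Var(X)/n = 5/72
Chebyshev: P(|Xbar-mu| >= 4/5) <= Var(Xbar)/(4/5)^2 = (5/72)/(16/25) = 125/1152

125/1152


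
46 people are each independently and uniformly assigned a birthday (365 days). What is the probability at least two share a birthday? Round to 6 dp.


P(all different) = prod((365-i)/365 for i=0..45) = 0.051747
P(at least one match) = 1 - 0.051747 = 0.948253

0.948253


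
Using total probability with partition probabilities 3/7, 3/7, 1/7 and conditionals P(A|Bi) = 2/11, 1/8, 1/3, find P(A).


P(A) = P(A|B1)P(B1) + P(A|B2)P(B2) + P(A|B3)P(B3)
= 2/11*3/7 + 1/8*3/7 + 1/3*1/7
= 6/77 + 3/56 + 1/21 = 331/1848

331/1848


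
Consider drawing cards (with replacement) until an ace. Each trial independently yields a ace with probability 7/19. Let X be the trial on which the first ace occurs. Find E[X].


For geometric (trials until first success), E[X] = 1/p = 1/(7/19) = 19/7

19/7


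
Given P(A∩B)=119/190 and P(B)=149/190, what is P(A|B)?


P(A|B) = P(A∩B)/P(B) = (119/190)/(149/190) = 119/149

119/149


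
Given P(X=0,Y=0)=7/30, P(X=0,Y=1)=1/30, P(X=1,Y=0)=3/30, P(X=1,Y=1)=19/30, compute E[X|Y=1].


P(Y=1) = 20/30
E[X|Y=1] = (0*1 + 1*19)/20 = 19/20

19/20


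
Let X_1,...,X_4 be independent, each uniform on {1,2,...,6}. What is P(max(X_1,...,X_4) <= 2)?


P(max <= 2) = P(all X_i <= 2) = (P(X_1 <= 2))^4
= (2/6)^4 = (1/3)^4 = 1/81

1/81


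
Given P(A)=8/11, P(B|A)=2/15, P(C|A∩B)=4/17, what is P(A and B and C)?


P(A∩B∩C) = P(A) * P(B|A) * P(C|A∩B)
= 8/11 * 2/15 * 4/17
= 16/165 * 4/17 = 64/2805

64/2805


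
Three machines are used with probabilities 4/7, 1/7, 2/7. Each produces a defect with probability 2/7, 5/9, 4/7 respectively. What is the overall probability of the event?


P(A) = P(A|B1)P(B1) + P(A|B2)P(B2) + P(A|B3)P(B3)
= 2/7*4/7 + 5/9*1/7 + 4/7*2/7
= 8/49 + 5/63 + 8/49 = 179/441

179/441


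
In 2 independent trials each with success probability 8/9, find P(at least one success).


P(at least one) = 1 - P(none)
P(none) = (1 - 8/9)^2 = (1/9)^2 = 1/81
P(at least one) = 1 - 1/81 = 80/81

80/81


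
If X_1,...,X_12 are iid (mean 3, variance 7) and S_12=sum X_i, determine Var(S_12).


By independence, Var(S_n) = n*Var(X_1) = 12*7 = 84

84


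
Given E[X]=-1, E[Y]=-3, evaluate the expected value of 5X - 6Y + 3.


E[5X - 6Y + 3] = 5*E[X] - 6*E[Y] + 3
= (5)*(-1) + (-6)*(-3) + (3)
= -5 + 18 + 3 = 16

16


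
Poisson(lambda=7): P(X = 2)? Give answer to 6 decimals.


P(X=2) = e^(-7) * 7^2 / 2!
≈ 0.0009118819656 * 49 / 2
≈ 0.022341

0.022341


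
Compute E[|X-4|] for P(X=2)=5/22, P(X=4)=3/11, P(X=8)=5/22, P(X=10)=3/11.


E[|X-4|] = sum(g(x)*P(x))
= 2*5/22 + 0*3/11 + 4*5/22 + 6*3/11
= 3

3


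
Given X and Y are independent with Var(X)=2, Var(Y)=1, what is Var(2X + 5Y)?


Independence => Cov(X,Y)=0
Var(2X + 5Y) = 2^2*Var(X) + 5^2*Var(Y)
= 4*2 + 25*1 = 33

33


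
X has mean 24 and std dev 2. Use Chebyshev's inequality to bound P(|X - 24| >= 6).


k = 6/2 = 3
Chebyshev: P(|X-mu| >= k*sigma) <= 1/k^2 = 1/3^2 = 1/9

1/9


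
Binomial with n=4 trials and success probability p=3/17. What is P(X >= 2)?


P(X>=2) = P(X=2) + P(X=3) + P(X=4)
= 10584/83521 + 1512/83521 + 81/83521
= 12177/83521

12177/83521


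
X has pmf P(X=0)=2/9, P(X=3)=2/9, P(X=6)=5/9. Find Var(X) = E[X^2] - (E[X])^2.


E[X] = 4, E[X^2] = 22
Var(X) = E[X^2] - (E[X])^2 = 22 - (4)^2 = 6

6


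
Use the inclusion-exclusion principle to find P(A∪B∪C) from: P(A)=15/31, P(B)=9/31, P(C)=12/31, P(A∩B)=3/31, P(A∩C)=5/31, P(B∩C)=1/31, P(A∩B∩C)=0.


P(A∪B∪C) = P(A)+P(B)+P(C) - P(AB)-P(AC)-P(BC) + P(ABC)
= 15/31+9/31+12/31 - 3/31-5/31-1/31 + 0
= 27/31

27/31


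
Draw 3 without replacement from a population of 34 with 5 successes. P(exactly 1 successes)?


P(X=1) = C(5,1)*C(29,2) / C(34,3)
= 5*406 / 5984
= 2030/5984 = 1015/2992

1015/2992


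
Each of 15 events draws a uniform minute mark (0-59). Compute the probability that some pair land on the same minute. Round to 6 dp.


P(all different) = prod((60-i)/60 for i=0..14) = 0.147943
P(at least one match) = 1 - 0.147943 = 0.852057

0.852057


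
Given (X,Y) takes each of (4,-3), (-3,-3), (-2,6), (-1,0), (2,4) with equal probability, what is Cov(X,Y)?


E[X]=0, E[Y]=4/5, E[XY]=-7/5
Cov(X,Y) = E[XY] - E[X]E[Y] = -7/5 - 0*4/5 = -7/5

-7/5


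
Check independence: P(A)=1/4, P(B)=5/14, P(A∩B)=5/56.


P(A)*P(B) = 1/4*5/14 = 5/56
P(A∩B) = 5/56, which equals P(A)P(B), so independent

Yes, A and B are independent


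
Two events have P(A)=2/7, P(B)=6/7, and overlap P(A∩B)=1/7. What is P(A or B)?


P(A∪B) = P(A) + P(B) - P(A∩B)
= 2/7 + 6/7 - 1/7 = 1

1


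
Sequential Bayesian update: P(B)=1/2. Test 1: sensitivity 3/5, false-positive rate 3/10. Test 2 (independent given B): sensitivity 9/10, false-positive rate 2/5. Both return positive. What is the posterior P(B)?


After test 1: P(+) = 3/5*1/2 + 3/10*1/2 = 9/20
P(B|+) = (3/10)/(9/20) = 2/3
After test 2 (use post1 as new prior): P(+) = 9/10*2/3 + 2/5*1/3 = 11/15
P(B|+,+) = (3/5)/(11/15) = 9/11

9/11


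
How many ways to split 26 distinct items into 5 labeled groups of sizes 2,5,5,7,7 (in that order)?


26! = 403291461126605635584000000
Denominator: 2!=2 * 5!=120 * 5!=120 * 7!=5040 * 7!=5040
Coefficient = 403291461126605635584000000 / 731566080000 = 551271405484800

551271405484800


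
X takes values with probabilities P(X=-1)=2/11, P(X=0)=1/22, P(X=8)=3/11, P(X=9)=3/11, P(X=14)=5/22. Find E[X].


E[X] = sum(x * P(x))
= -1*2/11 + 0*1/22 + 8*3/11 + 9*3/11 + 14*5/22
= 84/11

84/11


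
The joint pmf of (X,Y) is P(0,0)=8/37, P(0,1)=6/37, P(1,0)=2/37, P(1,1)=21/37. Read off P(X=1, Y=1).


Read from table: P(X=1, Y=1) = 21/37

21/37


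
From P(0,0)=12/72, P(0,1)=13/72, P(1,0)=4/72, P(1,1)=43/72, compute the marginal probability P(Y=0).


P(Y=0) = P(0,0)+P(1,0) = 12/72 + 4/72 = 16/72 = 2/9

2/9


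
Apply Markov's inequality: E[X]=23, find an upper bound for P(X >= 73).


Markov: P(X >= a) <= E[X]/a
P(X >= 73) <= 23/73

23/73


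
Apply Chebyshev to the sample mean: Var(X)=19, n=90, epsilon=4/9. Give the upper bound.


Var(Xbar) = Var(X)/n = 19/90
Chebyshev: P(|Xbar-mu| >= 4/9) <= Var(Xbar)/(4/9)^2 = (19/90)/(16/81) = 171/160
Bound exceeds 1, so trivial bound: 1

1


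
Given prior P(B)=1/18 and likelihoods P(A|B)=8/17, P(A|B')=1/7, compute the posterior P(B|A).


P(A) = P(A|B)P(B) + P(A|B')P(B') = 8/17*1/18 + 1/7*17/18 = 115/714
P(B|A) = P(A|B)P(B)/P(A) = (4/153)/(115/714) = 56/345

56/345


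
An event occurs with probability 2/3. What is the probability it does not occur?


P(A') = 1 - P(A) = 1 - 2/3 = 1/3

1/3


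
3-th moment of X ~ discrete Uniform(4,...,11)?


E[X^3] = (1/8) * sum(x^3 for x=4..11)
= 4320/8 = 540

540


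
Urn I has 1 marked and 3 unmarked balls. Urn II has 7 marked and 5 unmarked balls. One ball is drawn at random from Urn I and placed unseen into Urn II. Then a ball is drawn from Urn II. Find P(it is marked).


P(transfer marked) = 1/4; P(transfer unmarked) = 3/4
If marked transferred: Urn II has 8 marked of 13, so P(marked|marked moved) = 8/13
If unmarked transferred: Urn II has 7 marked of 13, so P(marked|unmarked moved) = 7/13
By total probability: P(marked) = 1/4*8/13 + 3/4*7/13 = 29/52

29/52


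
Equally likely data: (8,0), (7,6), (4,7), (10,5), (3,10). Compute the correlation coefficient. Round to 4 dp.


Cov(X,Y) = -5.8400, Var(X) = 6.6400, Var(Y) = 10.6400
rho = Cov/(sqrt(VarX)*sqrt(VarY)) = -0.6948

-0.6948


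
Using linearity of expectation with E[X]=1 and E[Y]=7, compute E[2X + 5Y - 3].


E[2X + 5Y - 3] = 2*E[X] + 5*E[Y] - 3
= (2)*(1) + (5)*(7) + (-3)
= 2 + 35 - 3 = 34

34


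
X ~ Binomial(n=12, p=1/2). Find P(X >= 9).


P(X>=9) = P(X=9) + P(X=10) + P(X=11) + P(X=12)
= 55/1024 + 33/2048 + 3/1024 + 1/4096
= 299/4096

299/4096


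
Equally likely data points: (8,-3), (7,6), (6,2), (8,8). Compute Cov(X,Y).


E[X]=29/4, E[Y]=13/4, E[XY]=47/2
Cov(X,Y) = E[XY] - E[X]E[Y] = 47/2 - 29/4*13/4 = -1/16

-1/16


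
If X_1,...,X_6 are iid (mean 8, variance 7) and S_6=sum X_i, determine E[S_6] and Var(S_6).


E[S_n] = n*mu = 6*8 = 48
Var(S_n) = n*sigma^2 = 6*7 = 42

E[S_6]=48, Var(S_6)=42


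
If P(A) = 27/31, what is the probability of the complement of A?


P(A') = 1 - P(A) = 1 - 27/31 = 4/31

4/31


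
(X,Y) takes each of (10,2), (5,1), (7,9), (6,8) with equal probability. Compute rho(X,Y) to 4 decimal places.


Cov(X,Y) = -1.0000, Var(X) = 3.5000, Var(Y) = 12.5000
rho = Cov/(sqrt(VarX)*sqrt(VarY)) = -0.1512

-0.1512
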